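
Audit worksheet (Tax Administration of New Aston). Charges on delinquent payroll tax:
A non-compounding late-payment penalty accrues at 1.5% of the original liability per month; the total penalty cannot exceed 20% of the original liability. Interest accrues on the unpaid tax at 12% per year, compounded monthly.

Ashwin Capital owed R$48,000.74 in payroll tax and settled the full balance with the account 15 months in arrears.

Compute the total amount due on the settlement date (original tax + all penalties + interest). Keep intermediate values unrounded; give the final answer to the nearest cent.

Penalty (uncapped): 15 × 1.5% × R$48,000.74 = R$10,800.17…; cap = 20% × R$48,000.74 = R$9,600.15… → penalty = R$9,600.15…
Interest (12%/yr ÷ 12 = 1%/month): R$48,000.74 × ((1 + 0.01)^15 − 1) = R$7,726.6290…
Total = R$48,000.74 + R$9,600.1480 + R$7,726.6290… = R$65,327.52

R$65,327.52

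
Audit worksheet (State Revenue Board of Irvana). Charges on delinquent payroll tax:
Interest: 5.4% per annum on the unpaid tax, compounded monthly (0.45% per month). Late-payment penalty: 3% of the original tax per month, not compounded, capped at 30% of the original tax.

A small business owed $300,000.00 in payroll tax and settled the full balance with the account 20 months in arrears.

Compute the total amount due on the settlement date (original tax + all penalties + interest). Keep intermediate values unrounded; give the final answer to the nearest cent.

$418,186.02

Penalty (uncapped): 20 × 3% × $300,000.00 = $180,000.00; cap = 30% × $300,000.00 = $90,000.00 → penalty = $90,000.00
Interest: $300,000.00 × ((1 + 0.0045)^20 − 1) = $300,000.00 × 0.0939534… = $28,186.0195…
Total = $300,000.00 + $90,000.0000 + $28,186.0195… = $418,186.02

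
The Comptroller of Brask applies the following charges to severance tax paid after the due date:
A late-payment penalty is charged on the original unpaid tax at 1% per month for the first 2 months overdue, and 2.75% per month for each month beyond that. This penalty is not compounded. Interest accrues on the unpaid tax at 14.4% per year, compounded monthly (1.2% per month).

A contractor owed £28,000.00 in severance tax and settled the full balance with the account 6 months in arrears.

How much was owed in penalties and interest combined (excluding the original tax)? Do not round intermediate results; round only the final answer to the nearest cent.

Penalty, months 1–2: 2 × 1% × £28,000.00 = £560.00
Penalty, months 3–6: 4 × 2.75% × £28,000.00 = £3,080.00
Interest: £28,000.00 × ((1 + 0.012)^6 − 1) = £28,000.00 × 0.0741949… = £2,077.4564…
Penalties + interest = £3,640.0000 + £2,077.4564… = £5,717.46

£5,717.46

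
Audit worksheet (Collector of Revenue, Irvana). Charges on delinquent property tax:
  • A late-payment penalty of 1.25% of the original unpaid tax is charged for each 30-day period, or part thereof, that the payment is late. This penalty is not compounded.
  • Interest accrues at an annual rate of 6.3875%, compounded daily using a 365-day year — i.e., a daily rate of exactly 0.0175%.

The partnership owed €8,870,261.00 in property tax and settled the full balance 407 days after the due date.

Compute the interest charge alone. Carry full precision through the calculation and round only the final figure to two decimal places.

€654,768.23

Interest: €8,870,261.00 × ((1 + 0.000175)^407 − 1) = €8,870,261.00 × 0.07381612… = €654,768.2270…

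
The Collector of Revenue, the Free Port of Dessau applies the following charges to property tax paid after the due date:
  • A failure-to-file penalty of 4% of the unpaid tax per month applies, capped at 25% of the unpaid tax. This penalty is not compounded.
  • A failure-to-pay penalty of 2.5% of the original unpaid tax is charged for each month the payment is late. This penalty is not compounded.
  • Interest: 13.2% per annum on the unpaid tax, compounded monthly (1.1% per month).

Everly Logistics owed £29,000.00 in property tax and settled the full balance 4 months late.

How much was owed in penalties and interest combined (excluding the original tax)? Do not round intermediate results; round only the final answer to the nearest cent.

£8,837.21

Failure-to-file: 4 × 4% × £29,000.00 = £4,640.00 (under the 25% cap)
Failure-to-pay penalty = 2.5% × £29,000.00 × 4 mo = £2,900.00
Interest: £29,000.00 × ((1 + 0.011)^4 − 1) = £29,000.00 × 0.0447313… = £1,297.2088…
Penalties + interest = £7,540.0000 + £1,297.2088… = £8,837.21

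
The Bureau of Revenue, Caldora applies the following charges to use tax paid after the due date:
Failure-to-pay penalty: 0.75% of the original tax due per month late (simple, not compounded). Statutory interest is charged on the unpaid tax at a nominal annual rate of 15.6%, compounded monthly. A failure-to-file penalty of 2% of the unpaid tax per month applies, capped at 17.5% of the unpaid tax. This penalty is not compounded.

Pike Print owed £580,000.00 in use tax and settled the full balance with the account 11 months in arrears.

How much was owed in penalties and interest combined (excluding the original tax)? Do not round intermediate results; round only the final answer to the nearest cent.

£237,896.92

Failure-to-file: 11 × 2% × £580,000.00 = £127,600.00, capped at 17.5% × £580,000.00 = £101,500.00
Failure-to-pay penalty = 0.75% × £580,000.00 × 11 mo = £47,850.00
Interest (15.6%/yr ÷ 12 = 1.3%/month): £580,000.00 × ((1 + 0.013)^11 − 1) = £88,546.9203…
Penalties + interest = £149,350.0000 + £88,546.9203… = £237,896.92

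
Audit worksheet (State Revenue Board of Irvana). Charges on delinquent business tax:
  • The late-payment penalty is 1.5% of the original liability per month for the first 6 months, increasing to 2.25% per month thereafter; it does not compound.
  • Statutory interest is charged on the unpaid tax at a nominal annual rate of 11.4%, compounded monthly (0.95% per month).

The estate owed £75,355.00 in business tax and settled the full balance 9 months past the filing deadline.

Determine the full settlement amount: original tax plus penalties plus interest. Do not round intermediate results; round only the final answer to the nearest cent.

Penalty, months 1–6: 6 × 1.5% × £75,355.00 = £6,781.95
Penalty, months 7–9: 3 × 2.25% × £75,355.00 = £5,086.46…
Interest: £75,355.00 × ((1 + 0.0095)^9 − 1) = £75,355.00 × 0.0888221… = £6,693.1860…
Total = £75,355.00 + £11,868.4125 + £6,693.1860… = £93,916.60

£93,916.60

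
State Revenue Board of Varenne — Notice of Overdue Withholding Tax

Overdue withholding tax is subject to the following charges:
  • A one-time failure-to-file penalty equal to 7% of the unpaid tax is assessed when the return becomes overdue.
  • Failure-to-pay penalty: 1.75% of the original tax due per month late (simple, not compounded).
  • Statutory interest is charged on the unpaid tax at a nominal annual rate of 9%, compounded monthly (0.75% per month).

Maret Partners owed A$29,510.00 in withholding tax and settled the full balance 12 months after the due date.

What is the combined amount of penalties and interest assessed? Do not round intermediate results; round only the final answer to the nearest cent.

A$11,031.04

Failure-to-file penalty: 7% × A$29,510.00 = A$2,065.70
Failure-to-pay penalty = 1.75% × A$29,510.00 × 12 mo = A$6,197.10
Interest: A$29,510.00 × ((1 + 0.0075)^12 − 1) = A$29,510.00 × 0.0938069… = A$2,768.2416…
Penalties + interest = A$8,262.8000 + A$2,768.2416… = A$11,031.04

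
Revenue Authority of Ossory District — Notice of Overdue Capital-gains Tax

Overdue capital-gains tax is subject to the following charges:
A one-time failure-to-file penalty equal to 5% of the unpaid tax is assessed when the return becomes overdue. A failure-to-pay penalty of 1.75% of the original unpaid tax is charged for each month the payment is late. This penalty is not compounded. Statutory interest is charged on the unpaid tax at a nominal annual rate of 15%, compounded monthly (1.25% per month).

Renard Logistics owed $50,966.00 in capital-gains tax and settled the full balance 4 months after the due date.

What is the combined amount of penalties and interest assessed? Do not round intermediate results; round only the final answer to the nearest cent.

Failure-to-file penalty: 5% × $50,966.00 = $2,548.30
Failure-to-pay penalty = 1.75% × $50,966.00 × 4 mo = $3,567.62
Interest: $50,966.00 × ((1 + 0.0125)^4 − 1) = $50,966.00 × 0.0509453… = $2,596.4800…
Penalties + interest = $6,115.9200 + $2,596.4800… = $8,712.40

$8,712.40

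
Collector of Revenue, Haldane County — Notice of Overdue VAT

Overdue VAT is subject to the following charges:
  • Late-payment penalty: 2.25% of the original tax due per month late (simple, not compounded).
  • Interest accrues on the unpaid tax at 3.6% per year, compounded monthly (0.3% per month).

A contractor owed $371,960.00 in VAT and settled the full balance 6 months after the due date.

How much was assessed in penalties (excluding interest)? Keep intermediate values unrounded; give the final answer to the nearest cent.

$50,214.60

Late-payment penalty = 2.25% × $371,960.00 × 6 mo = $50,214.60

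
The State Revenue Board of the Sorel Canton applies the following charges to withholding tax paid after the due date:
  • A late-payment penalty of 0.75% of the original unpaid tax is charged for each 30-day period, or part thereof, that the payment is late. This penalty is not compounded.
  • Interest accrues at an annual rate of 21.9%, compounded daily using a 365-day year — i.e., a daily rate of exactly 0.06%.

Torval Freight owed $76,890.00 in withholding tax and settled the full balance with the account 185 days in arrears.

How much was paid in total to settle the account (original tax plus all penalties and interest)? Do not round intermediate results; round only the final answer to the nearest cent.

$89,950.36

Penalty periods: ⌈185/30⌉ = 7; penalty = 7 × 0.75% × $76,890.00 = $4,036.73…
Interest: $76,890.00 × ((1 + 0.0006)^185 − 1) = $76,890.00 × 0.11735771… = $9,023.6346…
Total = $76,890.00 + $4,036.7250 + $9,023.6346… = $89,950.36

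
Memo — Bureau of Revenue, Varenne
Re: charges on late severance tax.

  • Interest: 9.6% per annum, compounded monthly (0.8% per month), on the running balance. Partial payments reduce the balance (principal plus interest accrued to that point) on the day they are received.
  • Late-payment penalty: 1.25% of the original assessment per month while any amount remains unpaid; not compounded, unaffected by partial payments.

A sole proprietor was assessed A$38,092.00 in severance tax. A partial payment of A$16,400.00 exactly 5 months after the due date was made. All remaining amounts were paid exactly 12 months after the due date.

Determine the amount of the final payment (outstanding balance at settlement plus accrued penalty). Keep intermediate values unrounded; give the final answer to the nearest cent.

A$30,287.16

Balance at month 5: A$38,092.0000 × (1 + 0.008)^5 = A$39,640.2547…
After A$16,400.00 payment: A$39,640.2547… − A$16,400.00 = A$23,240.2547…
Balance at month 12: A$23,240.2547… × (1 + 0.008)^7 = A$24,573.3637…
Penalty: 12 × 1.25% × A$38,092.00 = A$5,713.80
Final settlement = outstanding balance + penalty = A$24,573.3637… + A$5,713.80 = A$30,287.16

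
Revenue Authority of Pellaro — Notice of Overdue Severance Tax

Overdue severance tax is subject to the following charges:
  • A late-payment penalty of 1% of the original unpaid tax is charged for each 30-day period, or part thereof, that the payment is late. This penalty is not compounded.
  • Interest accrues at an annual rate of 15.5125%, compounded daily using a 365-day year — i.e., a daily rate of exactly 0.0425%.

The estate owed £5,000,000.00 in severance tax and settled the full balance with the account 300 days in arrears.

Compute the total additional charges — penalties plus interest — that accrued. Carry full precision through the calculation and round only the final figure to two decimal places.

Penalty periods: ⌈300/30⌉ = 10; penalty = 10 × 1% × £5,000,000.00 = £500,000.00
Interest: £5,000,000.00 × ((1 + 0.000425)^300 − 1) = £5,000,000.00 × 0.13595410… = £679,770.4964…
Penalties + interest = £500,000.0000 + £679,770.4964… = £1,179,770.50

£1,179,770.50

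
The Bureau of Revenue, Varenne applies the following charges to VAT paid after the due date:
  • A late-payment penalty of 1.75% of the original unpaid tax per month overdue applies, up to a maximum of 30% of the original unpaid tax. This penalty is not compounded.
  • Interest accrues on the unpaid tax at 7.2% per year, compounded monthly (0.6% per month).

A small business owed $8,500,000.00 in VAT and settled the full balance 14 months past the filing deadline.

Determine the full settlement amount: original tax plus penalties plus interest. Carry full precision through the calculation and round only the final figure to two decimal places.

Penalty: 14 × 1.75% × $8,500,000.00 = $2,082,500.00 (below the 30% cap of $2,550,000.00)
Interest: $8,500,000.00 × ((1 + 0.006)^14 − 1) = $8,500,000.00 × 0.0873559… = $742,525.4645…
Total = $8,500,000.00 + $2,082,500.0000 + $742,525.4645… = $11,325,025.46

$11,325,025.46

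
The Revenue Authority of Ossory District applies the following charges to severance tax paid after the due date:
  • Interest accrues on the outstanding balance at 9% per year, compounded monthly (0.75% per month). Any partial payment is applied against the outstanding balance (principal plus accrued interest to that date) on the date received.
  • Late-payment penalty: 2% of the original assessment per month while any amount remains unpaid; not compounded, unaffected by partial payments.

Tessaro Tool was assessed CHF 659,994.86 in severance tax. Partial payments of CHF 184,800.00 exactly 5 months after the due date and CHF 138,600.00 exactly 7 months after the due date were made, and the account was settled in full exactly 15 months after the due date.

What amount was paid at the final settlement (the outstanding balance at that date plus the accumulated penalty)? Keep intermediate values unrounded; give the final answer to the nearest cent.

Balance at month 5: CHF 659,994.8600 × (1 + 0.0075)^5 = CHF 685,118.7092…
After CHF 184,800.00 payment: CHF 685,118.7092… − CHF 184,800.00 = CHF 500,318.7092…
Balance at month 7: CHF 500,318.7092… × (1 + 0.0075)^2 = CHF 507,851.6327…
After CHF 138,600.00 payment: CHF 507,851.6327… − CHF 138,600.00 = CHF 369,251.6327…
Balance at month 15: CHF 369,251.6327… × (1 + 0.0075)^8 = CHF 391,997.1079…
Penalty: 15 × 2% × CHF 659,994.86 = CHF 197,998.46…
Final settlement = outstanding balance + penalty = CHF 391,997.1079… + CHF 197,998.46… = CHF 589,995.57

CHF 589,995.57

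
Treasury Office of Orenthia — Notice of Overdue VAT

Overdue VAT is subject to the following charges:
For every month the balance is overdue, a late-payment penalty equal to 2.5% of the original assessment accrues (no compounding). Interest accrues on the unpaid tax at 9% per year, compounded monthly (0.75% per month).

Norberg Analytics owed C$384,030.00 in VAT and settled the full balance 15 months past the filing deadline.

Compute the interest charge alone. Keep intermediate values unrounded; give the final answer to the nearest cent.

C$45,546.95

Interest: C$384,030.00 × ((1 + 0.0075)^15 − 1) = C$384,030.00 × 0.1186026… = C$45,546.9543…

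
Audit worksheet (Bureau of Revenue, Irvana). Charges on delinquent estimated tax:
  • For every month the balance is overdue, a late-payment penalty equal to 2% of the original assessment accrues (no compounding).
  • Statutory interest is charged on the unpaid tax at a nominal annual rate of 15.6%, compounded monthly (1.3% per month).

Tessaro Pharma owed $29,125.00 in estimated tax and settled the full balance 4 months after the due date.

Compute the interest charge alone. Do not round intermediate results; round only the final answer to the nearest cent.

$1,544.29

Interest: $29,125.00 × ((1 + 0.013)^4 − 1) = $29,125.00 × 0.0530228… = $1,544.2895…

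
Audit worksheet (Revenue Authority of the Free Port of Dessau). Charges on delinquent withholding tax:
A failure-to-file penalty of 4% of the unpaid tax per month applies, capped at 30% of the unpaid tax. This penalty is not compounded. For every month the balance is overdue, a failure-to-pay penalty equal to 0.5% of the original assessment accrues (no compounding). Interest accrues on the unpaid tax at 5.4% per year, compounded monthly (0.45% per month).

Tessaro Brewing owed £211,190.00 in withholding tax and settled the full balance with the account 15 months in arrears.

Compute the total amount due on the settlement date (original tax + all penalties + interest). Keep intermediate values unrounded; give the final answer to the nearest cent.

£305,099.49

Failure-to-file: 15 × 4% × £211,190.00 = £126,714.00, capped at 30% × £211,190.00 = £63,357.00
Failure-to-pay penalty: 15 × 0.5% × £211,190.00 = £15,839.25
Interest: £211,190.00 × ((1 + 0.0045)^15 − 1) = £211,190.00 × 0.0696683… = £14,713.2435…
Total = £211,190.00 + £79,196.2500 + £14,713.2435… = £305,099.49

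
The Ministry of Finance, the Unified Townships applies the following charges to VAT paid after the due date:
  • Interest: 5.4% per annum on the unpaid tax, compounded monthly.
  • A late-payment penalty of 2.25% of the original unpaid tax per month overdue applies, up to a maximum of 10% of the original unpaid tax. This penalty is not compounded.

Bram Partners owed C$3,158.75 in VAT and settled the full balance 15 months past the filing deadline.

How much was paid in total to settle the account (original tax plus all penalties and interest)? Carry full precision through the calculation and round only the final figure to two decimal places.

C$3,694.69

Penalty (uncapped): 15 × 2.25% × C$3,158.75 = C$1,066.08…; cap = 10% × C$3,158.75 = C$315.88… → penalty = C$315.88…
Interest (5.4%/yr ÷ 12 = 0.45%/month): C$3,158.75 × ((1 + 0.0045)^15 − 1) = C$220.0647…
Total = C$3,158.75 + C$315.8750 + C$220.0647… = C$3,694.69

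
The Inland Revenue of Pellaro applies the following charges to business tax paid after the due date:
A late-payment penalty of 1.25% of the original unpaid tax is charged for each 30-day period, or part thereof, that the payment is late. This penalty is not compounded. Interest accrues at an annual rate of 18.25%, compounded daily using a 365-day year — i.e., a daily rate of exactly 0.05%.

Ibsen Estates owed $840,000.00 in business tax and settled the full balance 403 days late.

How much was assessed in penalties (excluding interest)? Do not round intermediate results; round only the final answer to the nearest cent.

$147,000.00

Penalty periods: ⌈403/30⌉ = 14; penalty = 14 × 1.25% × $840,000.00 = $147,000.00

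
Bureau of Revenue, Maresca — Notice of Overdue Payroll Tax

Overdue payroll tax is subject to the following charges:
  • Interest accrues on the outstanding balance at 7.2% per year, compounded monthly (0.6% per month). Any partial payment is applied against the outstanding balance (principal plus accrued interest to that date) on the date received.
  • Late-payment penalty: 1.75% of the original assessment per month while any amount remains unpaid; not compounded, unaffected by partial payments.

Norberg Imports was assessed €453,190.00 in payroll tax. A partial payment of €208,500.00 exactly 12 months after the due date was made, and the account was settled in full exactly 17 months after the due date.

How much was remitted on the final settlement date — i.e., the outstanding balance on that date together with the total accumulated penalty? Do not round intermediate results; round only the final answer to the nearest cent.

€421,695.70

Balance at month 12: €453,190.0000 × (1 + 0.006)^12 = €486,918.2886…
After €208,500.00 payment: €486,918.2886… − €208,500.00 = €278,418.2886…
Balance at month 17: €278,418.2886… × (1 + 0.006)^5 = €286,871.6710…
Penalty: 17 × 1.75% × €453,190.00 = €134,824.03…
Final settlement = outstanding balance + penalty = €286,871.6710… + €134,824.03… = €421,695.70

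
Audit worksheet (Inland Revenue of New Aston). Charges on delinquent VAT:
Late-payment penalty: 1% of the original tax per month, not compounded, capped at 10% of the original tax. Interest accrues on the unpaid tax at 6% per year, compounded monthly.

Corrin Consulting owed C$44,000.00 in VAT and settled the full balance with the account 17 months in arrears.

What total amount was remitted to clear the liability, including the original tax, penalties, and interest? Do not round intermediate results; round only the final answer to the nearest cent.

Penalty (uncapped): 17 × 1% × C$44,000.00 = C$7,480.00; cap = 10% × C$44,000.00 = C$4,400.00 → penalty = C$4,400.00
Interest (6%/yr ÷ 12 = 0.5%/month): C$44,000.00 × ((1 + 0.005)^17 − 1) = C$3,893.4063…
Total = C$44,000.00 + C$4,400.0000 + C$3,893.4063… = C$52,293.41

C$52,293.41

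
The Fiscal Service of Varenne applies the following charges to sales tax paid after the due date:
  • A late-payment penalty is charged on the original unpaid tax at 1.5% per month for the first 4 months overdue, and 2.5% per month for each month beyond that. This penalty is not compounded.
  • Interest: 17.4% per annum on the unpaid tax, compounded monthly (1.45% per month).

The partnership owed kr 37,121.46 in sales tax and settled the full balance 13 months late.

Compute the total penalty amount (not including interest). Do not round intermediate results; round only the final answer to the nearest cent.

Penalty, months 1–4: 4 × 1.5% × kr 37,121.46 = kr 2,227.29…
Penalty, months 5–13: 9 × 2.5% × kr 37,121.46 = kr 8,352.33…
Total penalty = kr 2,227.29… + kr 8,352.33… = kr 10,579.62

kr 10,579.62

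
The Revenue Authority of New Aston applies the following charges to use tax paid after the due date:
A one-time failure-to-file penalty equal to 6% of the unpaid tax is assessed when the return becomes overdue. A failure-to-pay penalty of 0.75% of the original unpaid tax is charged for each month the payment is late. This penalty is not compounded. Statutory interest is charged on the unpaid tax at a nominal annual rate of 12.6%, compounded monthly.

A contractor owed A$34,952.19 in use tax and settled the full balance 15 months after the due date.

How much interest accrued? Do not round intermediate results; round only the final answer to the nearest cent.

Interest (12.6%/yr ÷ 12 = 1.05%/month): A$34,952.19 × ((1 + 0.0105)^15 − 1) = A$5,928.5888…

A$5,928.59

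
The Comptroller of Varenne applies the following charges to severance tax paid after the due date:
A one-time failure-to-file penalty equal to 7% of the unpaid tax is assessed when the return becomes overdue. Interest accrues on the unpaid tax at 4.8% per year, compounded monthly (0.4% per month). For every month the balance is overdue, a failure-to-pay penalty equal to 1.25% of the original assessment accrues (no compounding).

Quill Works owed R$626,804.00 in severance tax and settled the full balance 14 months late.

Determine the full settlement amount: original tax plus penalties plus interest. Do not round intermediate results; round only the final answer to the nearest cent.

R$816,399.39

Failure-to-file penalty: 7% × R$626,804.00 = R$43,876.28
Failure-to-pay penalty: 14 × 1.25% × R$626,804.00 = R$109,690.70
Interest: R$626,804.00 × ((1 + 0.004)^14 − 1) = R$626,804.00 × 0.0574796… = R$36,028.4146…
Total = R$626,804.00 + R$153,566.9800 + R$36,028.4146… = R$816,399.39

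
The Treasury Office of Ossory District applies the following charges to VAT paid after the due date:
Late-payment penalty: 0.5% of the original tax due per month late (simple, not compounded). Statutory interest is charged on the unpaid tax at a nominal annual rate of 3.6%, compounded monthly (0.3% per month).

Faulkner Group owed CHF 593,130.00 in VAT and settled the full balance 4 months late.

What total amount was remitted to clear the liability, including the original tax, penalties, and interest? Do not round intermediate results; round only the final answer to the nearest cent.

CHF 612,142.25

Late-payment penalty: 4 × 0.5% × CHF 593,130.00 = CHF 11,862.60
Interest: CHF 593,130.00 × ((1 + 0.003)^4 − 1) = CHF 593,130.00 × 0.0120541… = CHF 7,149.6531…
Total = CHF 593,130.00 + CHF 11,862.6000 + CHF 7,149.6531… = CHF 612,142.25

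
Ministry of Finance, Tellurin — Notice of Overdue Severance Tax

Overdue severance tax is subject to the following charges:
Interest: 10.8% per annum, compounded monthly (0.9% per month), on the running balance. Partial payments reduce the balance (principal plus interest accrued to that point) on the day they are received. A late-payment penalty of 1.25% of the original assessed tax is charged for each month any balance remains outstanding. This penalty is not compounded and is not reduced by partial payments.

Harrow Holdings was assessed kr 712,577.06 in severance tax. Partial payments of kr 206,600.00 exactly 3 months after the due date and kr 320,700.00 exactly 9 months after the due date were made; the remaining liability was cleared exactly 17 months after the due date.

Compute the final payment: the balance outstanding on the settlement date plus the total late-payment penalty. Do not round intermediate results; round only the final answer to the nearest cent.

kr 402,496.71

Balance at month 3: kr 712,577.0600 × (1 + 0.009)^3 = kr 731,990.3163…
After kr 206,600.00 payment: kr 731,990.3163… − kr 206,600.00 = kr 525,390.3163…
Balance at month 9: kr 525,390.3163… × (1 + 0.009)^6 = kr 554,407.4547…
After kr 320,700.00 payment: kr 554,407.4547… − kr 320,700.00 = kr 233,707.4547…
Balance at month 17: kr 233,707.4547… × (1 + 0.009)^8 = kr 251,074.0889…
Penalty: 17 × 1.25% × kr 712,577.06 = kr 151,422.63…
Final settlement = outstanding balance + penalty = kr 251,074.0889… + kr 151,422.63… = kr 402,496.71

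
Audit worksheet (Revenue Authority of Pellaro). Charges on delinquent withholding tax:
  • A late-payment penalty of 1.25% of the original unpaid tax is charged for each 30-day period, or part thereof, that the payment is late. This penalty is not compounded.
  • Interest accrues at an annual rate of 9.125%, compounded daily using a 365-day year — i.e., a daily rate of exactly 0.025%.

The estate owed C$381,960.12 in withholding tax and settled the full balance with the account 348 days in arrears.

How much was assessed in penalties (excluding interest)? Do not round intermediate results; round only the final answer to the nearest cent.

Penalty periods: ⌈348/30⌉ = 12; penalty = 12 × 1.25% × C$381,960.12 = C$57,294.02…

C$57,294.02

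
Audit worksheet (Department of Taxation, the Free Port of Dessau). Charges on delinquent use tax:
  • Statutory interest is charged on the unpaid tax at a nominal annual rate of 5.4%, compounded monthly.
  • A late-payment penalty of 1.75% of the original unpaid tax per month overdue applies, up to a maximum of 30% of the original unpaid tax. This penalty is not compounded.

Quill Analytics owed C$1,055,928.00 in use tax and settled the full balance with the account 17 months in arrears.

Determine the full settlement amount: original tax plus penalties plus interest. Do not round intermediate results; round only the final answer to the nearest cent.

Penalty: 17 × 1.75% × C$1,055,928.00 = C$314,138.58 (below the 30% cap of C$316,778.40)
Interest (5.4%/yr ÷ 12 = 0.45%/month): C$1,055,928.00 × ((1 + 0.0045)^17 − 1) = C$83,752.9910…
Total = C$1,055,928.00 + C$314,138.5800 + C$83,752.9910… = C$1,453,819.57

C$1,453,819.57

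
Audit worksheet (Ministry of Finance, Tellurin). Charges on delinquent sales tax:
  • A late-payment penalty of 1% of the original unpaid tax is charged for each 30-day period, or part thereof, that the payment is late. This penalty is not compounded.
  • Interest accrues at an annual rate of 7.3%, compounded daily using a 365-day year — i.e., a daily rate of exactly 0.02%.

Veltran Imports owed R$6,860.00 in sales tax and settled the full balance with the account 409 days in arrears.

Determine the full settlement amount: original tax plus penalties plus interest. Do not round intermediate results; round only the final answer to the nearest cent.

Penalty periods: ⌈409/30⌉ = 14; penalty = 14 × 1% × R$6,860.00 = R$960.40
Interest: R$6,860.00 × ((1 + 0.0002)^409 − 1) = R$6,860.00 × 0.08522986… = R$584.6769…
Total = R$6,860.00 + R$960.4000 + R$584.6769… = R$8,405.08

R$8,405.08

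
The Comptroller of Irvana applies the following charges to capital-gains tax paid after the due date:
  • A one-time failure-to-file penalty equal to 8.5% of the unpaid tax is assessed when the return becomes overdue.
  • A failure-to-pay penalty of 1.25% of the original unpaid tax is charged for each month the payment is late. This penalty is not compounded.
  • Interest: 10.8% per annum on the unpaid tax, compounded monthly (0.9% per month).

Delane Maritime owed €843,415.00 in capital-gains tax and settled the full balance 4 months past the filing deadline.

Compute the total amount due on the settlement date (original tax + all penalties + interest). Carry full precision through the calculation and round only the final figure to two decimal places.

Failure-to-file penalty: 8.5% × €843,415.00 = €71,690.28…
Failure-to-pay penalty = 1.25% × €843,415.00 × 4 mo = €42,170.75
Interest: €843,415.00 × ((1 + 0.009)^4 − 1) = €843,415.00 × 0.0364889… = €30,775.3046…
Total = €843,415.00 + €113,861.0250 + €30,775.3046… = €988,051.33

€988,051.33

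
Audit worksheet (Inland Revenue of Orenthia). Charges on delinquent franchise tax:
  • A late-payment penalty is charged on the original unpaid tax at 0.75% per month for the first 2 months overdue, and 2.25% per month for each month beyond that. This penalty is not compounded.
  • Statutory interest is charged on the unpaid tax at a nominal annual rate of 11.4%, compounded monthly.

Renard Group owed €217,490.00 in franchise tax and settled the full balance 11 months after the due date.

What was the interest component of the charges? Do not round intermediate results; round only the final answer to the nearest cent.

Interest (11.4%/yr ÷ 12 = 0.95%/month): €217,490.00 × ((1 + 0.0095)^11 − 1) = €23,838.6311…

€23,838.63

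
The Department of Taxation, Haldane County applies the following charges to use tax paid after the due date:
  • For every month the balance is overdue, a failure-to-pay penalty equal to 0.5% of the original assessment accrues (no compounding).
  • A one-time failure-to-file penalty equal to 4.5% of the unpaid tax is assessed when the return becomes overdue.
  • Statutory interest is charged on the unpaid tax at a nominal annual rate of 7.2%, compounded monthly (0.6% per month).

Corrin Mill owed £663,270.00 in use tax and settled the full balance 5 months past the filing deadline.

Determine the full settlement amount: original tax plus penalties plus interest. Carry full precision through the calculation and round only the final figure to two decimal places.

Failure-to-file penalty: 4.5% × £663,270.00 = £29,847.15
Failure-to-pay penalty = 0.5% × £663,270.00 × 5 mo = £16,581.75
Interest: £663,270.00 × ((1 + 0.006)^5 − 1) = £663,270.00 × 0.0303622… = £20,138.3142…
Total = £663,270.00 + £46,428.9000 + £20,138.3142… = £729,837.21

£729,837.21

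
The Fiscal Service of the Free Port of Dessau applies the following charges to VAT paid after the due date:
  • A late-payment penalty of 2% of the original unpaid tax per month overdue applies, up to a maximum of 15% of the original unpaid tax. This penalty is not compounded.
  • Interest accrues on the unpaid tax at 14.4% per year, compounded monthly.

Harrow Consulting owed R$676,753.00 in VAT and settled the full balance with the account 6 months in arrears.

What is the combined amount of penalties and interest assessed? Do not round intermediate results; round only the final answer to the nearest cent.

Penalty: 6 × 2% × R$676,753.00 = R$81,210.36 (below the 15% cap of R$101,512.95)
Interest (14.4%/yr ÷ 12 = 1.2%/month): R$676,753.00 × ((1 + 0.012)^6 − 1) = R$50,211.6026…
Penalties + interest = R$81,210.3600 + R$50,211.6026… = R$131,421.96

R$131,421.96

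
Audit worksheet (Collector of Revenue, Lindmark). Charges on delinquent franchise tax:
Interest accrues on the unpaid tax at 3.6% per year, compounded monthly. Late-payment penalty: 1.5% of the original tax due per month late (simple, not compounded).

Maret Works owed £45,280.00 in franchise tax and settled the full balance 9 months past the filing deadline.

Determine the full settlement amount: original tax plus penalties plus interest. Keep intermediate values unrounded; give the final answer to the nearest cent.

£52,630.13

Late-payment penalty = 1.5% × £45,280.00 × 9 mo = £6,112.80
Interest (3.6%/yr ÷ 12 = 0.3%/month): £45,280.00 × ((1 + 0.003)^9 − 1) = £1,237.3339…
Total = £45,280.00 + £6,112.8000 + £1,237.3339… = £52,630.13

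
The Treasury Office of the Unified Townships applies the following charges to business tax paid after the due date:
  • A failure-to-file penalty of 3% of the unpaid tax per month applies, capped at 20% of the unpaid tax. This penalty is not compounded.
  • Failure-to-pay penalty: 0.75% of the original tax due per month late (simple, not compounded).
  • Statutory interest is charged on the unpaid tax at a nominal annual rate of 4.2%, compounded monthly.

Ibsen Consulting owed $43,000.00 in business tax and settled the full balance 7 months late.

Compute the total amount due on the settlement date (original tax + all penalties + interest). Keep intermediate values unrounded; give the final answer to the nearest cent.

$54,922.13

Failure-to-file: 7 × 3% × $43,000.00 = $9,030.00, capped at 20% × $43,000.00 = $8,600.00
Failure-to-pay penalty: 7 × 0.75% × $43,000.00 = $2,257.50
Interest (4.2%/yr ÷ 12 = 0.35%/month): $43,000.00 × ((1 + 0.0035)^7 − 1) = $1,064.6265…
Total = $43,000.00 + $10,857.5000 + $1,064.6265… = $54,922.13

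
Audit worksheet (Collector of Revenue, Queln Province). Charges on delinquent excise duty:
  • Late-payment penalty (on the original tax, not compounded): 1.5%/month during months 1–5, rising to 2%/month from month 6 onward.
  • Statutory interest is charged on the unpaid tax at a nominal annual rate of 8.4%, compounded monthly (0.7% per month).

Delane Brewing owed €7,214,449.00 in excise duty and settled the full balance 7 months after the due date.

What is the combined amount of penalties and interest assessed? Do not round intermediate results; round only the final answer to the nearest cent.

€1,190,680.52

Penalty, months 1–5: 5 × 1.5% × €7,214,449.00 = €541,083.68…
Penalty, months 6–7: 2 × 2% × €7,214,449.00 = €288,577.96
Interest: €7,214,449.00 × ((1 + 0.007)^7 − 1) = €7,214,449.00 × 0.0500411… = €361,018.8873…
Penalties + interest = €829,661.6350 + €361,018.8873… = €1,190,680.52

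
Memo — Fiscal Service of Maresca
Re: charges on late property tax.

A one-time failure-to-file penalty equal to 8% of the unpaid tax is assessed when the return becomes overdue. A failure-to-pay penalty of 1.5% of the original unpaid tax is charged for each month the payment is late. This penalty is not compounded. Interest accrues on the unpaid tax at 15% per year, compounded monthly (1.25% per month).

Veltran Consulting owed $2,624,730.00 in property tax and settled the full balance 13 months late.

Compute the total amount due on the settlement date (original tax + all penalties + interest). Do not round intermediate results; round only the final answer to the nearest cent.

Failure-to-file penalty: 8% × $2,624,730.00 = $209,978.40
Failure-to-pay penalty: 13 × 1.5% × $2,624,730.00 = $511,822.35
Interest: $2,624,730.00 × ((1 + 0.0125)^13 − 1) = $2,624,730.00 × 0.1752639… = $460,020.5454…
Total = $2,624,730.00 + $721,800.7500 + $460,020.5454… = $3,806,551.30

$3,806,551.30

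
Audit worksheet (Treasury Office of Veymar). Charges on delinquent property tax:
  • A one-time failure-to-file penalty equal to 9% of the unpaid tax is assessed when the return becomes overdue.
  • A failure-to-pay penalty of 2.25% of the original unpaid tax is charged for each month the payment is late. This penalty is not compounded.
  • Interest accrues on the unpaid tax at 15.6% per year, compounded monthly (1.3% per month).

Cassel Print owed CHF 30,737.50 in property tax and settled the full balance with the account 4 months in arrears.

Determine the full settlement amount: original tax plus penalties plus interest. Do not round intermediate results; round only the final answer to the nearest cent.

Failure-to-file penalty: 9% × CHF 30,737.50 = CHF 2,766.38…
Failure-to-pay penalty = 2.25% × CHF 30,737.50 × 4 mo = CHF 2,766.38…
Interest: CHF 30,737.50 × ((1 + 0.013)^4 − 1) = CHF 30,737.50 × 0.0530228… = CHF 1,629.7888…
Total = CHF 30,737.50 + CHF 5,532.7500 + CHF 1,629.7888… = CHF 37,900.04

CHF 37,900.04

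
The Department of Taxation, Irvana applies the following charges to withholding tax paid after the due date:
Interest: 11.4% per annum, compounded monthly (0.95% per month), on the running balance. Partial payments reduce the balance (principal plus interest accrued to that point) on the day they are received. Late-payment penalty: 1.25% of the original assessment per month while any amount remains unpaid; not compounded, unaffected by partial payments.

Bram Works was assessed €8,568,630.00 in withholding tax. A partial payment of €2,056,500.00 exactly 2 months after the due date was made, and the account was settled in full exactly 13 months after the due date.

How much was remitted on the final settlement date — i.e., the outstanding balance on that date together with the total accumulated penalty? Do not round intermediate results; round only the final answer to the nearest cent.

€8,799,820.19

Balance at month 2: €8,568,630.0000 × (1 + 0.0095)^2 = €8,732,207.2889…
After €2,056,500.00 payment: €8,732,207.2889… − €2,056,500.00 = €6,675,707.2889…
Balance at month 13: €6,675,707.2889… × (1 + 0.0095)^11 = €7,407,417.8184…
Penalty: 13 × 1.25% × €8,568,630.00 = €1,392,402.38…
Final settlement = outstanding balance + penalty = €7,407,417.8184… + €1,392,402.38… = €8,799,820.19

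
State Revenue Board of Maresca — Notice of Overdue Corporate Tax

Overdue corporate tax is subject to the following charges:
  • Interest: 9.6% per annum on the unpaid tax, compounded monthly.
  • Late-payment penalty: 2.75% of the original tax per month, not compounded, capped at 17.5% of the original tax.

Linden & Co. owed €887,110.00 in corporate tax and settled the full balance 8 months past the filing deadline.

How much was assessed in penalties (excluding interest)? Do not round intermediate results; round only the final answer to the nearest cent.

€155,244.25

Penalty (uncapped): 8 × 2.75% × €887,110.00 = €195,164.20; cap = 17.5% × €887,110.00 = €155,244.25 → penalty = €155,244.25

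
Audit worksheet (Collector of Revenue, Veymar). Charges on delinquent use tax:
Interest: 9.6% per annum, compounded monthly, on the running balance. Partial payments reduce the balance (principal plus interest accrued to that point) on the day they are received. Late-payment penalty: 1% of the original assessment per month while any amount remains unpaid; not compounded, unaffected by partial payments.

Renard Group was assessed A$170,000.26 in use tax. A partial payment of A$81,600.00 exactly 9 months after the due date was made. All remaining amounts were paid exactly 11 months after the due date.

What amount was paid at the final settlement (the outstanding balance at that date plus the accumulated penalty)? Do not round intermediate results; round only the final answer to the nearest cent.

A$121,362.48

Monthly rate = 9.6% ÷ 12 = 0.8%
Balance at month 9: A$170,000.2600 × (1 + 0.008)^9 = A$182,639.3591…
After A$81,600.00 payment: A$182,639.3591… − A$81,600.00 = A$101,039.3591…
Balance at month 11: A$101,039.3591… × (1 + 0.008)^2 = A$102,662.4554…
Penalty: 11 × 1% × A$170,000.26 = A$18,700.03…
Final settlement = outstanding balance + penalty = A$102,662.4554… + A$18,700.03… = A$121,362.48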